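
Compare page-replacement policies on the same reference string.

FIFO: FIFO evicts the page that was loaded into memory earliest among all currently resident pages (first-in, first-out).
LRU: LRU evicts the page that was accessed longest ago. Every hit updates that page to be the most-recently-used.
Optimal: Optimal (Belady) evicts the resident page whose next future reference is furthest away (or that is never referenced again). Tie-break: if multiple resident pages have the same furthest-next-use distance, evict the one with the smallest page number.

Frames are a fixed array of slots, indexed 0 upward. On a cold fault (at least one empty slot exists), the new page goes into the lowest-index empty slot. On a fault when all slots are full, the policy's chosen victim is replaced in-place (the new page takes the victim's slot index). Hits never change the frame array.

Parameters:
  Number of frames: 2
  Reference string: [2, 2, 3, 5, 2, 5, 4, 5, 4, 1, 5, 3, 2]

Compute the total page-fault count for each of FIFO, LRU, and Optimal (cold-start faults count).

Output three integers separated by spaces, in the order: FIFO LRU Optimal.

--- FIFO ---
  step 0: ref 2 -> FAULT, frames=[2,-] (faults so far: 1)
  step 1: ref 2 -> HIT, frames=[2,-] (faults so far: 1)
  step 2: ref 3 -> FAULT, frames=[2,3] (faults so far: 2)
  step 3: ref 5 -> FAULT, evict 2, frames=[5,3] (faults so far: 3)
  step 4: ref 2 -> FAULT, evict 3, frames=[5,2] (faults so far: 4)
  step 5: ref 5 -> HIT, frames=[5,2] (faults so far: 4)
  step 6: ref 4 -> FAULT, evict 5, frames=[4,2] (faults so far: 5)
  step 7: ref 5 -> FAULT, evict 2, frames=[4,5] (faults so far: 6)
  step 8: ref 4 -> HIT, frames=[4,5] (faults so far: 6)
  step 9: ref 1 -> FAULT, evict 4, frames=[1,5] (faults so far: 7)
  step 10: ref 5 -> HIT, frames=[1,5] (faults so far: 7)
  step 11: ref 3 -> FAULT, evict 5, frames=[1,3] (faults so far: 8)
  step 12: ref 2 -> FAULT, evict 1, frames=[2,3] (faults so far: 9)
  FIFO total faults: 9
--- LRU ---
  step 0: ref 2 -> FAULT, frames=[2,-] (faults so far: 1)
  step 1: ref 2 -> HIT, frames=[2,-] (faults so far: 1)
  step 2: ref 3 -> FAULT, frames=[2,3] (faults so far: 2)
  step 3: ref 5 -> FAULT, evict 2, frames=[5,3] (faults so far: 3)
  step 4: ref 2 -> FAULT, evict 3, frames=[5,2] (faults so far: 4)
  step 5: ref 5 -> HIT, frames=[5,2] (faults so far: 4)
  step 6: ref 4 -> FAULT, evict 2, frames=[5,4] (faults so far: 5)
  step 7: ref 5 -> HIT, frames=[5,4] (faults so far: 5)
  step 8: ref 4 -> HIT, frames=[5,4] (faults so far: 5)
  step 9: ref 1 -> FAULT, evict 5, frames=[1,4] (faults so far: 6)
  step 10: ref 5 -> FAULT, evict 4, frames=[1,5] (faults so far: 7)
  step 11: ref 3 -> FAULT, evict 1, frames=[3,5] (faults so far: 8)
  step 12: ref 2 -> FAULT, evict 5, frames=[3,2] (faults so far: 9)
  LRU total faults: 9
--- Optimal ---
  step 0: ref 2 -> FAULT, frames=[2,-] (faults so far: 1)
  step 1: ref 2 -> HIT, frames=[2,-] (faults so far: 1)
  step 2: ref 3 -> FAULT, frames=[2,3] (faults so far: 2)
  step 3: ref 5 -> FAULT, evict 3, frames=[2,5] (faults so far: 3)
  step 4: ref 2 -> HIT, frames=[2,5] (faults so far: 3)
  step 5: ref 5 -> HIT, frames=[2,5] (faults so far: 3)
  step 6: ref 4 -> FAULT, evict 2, frames=[4,5] (faults so far: 4)
  step 7: ref 5 -> HIT, frames=[4,5] (faults so far: 4)
  step 8: ref 4 -> HIT, frames=[4,5] (faults so far: 4)
  step 9: ref 1 -> FAULT, evict 4, frames=[1,5] (faults so far: 5)
  step 10: ref 5 -> HIT, frames=[1,5] (faults so far: 5)
  step 11: ref 3 -> FAULT, evict 1, frames=[3,5] (faults so far: 6)
  step 12: ref 2 -> FAULT, evict 3, frames=[2,5] (faults so far: 7)
  Optimal total faults: 7

Answer: 9 9 7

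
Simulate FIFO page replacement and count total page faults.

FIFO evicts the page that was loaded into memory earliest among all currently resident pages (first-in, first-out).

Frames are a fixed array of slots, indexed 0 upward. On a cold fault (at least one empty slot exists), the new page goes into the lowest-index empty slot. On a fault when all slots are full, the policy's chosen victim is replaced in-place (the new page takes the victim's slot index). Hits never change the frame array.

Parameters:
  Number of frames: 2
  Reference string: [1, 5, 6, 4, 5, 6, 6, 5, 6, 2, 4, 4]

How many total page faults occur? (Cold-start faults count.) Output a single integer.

Step 0: ref 1 → FAULT, frames=[1,-]
Step 1: ref 5 → FAULT, frames=[1,5]
Step 2: ref 6 → FAULT (evict 1), frames=[6,5]
Step 3: ref 4 → FAULT (evict 5), frames=[6,4]
Step 4: ref 5 → FAULT (evict 6), frames=[5,4]
Step 5: ref 6 → FAULT (evict 4), frames=[5,6]
Step 6: ref 6 → HIT, frames=[5,6]
Step 7: ref 5 → HIT, frames=[5,6]
Step 8: ref 6 → HIT, frames=[5,6]
Step 9: ref 2 → FAULT (evict 5), frames=[2,6]
Step 10: ref 4 → FAULT (evict 6), frames=[2,4]
Step 11: ref 4 → HIT, frames=[2,4]
Total faults: 8

Answer: 8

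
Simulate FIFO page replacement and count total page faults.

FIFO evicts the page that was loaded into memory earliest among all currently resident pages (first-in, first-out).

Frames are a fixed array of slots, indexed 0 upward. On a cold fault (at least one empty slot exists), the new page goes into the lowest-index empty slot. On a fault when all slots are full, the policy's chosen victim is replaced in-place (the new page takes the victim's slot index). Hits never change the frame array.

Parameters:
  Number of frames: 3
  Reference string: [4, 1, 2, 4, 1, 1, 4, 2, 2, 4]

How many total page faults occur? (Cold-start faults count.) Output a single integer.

Answer: 3

Derivation:
Step 0: ref 4 → FAULT, frames=[4,-,-]
Step 1: ref 1 → FAULT, frames=[4,1,-]
Step 2: ref 2 → FAULT, frames=[4,1,2]
Step 3: ref 4 → HIT, frames=[4,1,2]
Step 4: ref 1 → HIT, frames=[4,1,2]
Step 5: ref 1 → HIT, frames=[4,1,2]
Step 6: ref 4 → HIT, frames=[4,1,2]
Step 7: ref 2 → HIT, frames=[4,1,2]
Step 8: ref 2 → HIT, frames=[4,1,2]
Step 9: ref 4 → HIT, frames=[4,1,2]
Total faults: 3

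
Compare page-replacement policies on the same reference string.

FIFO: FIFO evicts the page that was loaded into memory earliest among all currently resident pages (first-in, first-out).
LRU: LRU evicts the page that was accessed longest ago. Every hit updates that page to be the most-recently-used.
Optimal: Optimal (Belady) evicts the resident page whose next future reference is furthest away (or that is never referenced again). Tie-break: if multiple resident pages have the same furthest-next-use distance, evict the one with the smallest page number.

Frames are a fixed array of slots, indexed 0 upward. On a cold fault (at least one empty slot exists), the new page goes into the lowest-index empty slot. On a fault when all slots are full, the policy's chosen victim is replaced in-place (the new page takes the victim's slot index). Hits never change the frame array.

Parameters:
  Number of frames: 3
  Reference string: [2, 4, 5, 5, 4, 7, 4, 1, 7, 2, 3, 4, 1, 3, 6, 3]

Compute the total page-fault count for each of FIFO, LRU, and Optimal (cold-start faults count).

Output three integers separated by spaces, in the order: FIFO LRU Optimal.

Answer: 11 10 8

Derivation:
--- FIFO ---
  step 0: ref 2 -> FAULT, frames=[2,-,-] (faults so far: 1)
  step 1: ref 4 -> FAULT, frames=[2,4,-] (faults so far: 2)
  step 2: ref 5 -> FAULT, frames=[2,4,5] (faults so far: 3)
  step 3: ref 5 -> HIT, frames=[2,4,5] (faults so far: 3)
  step 4: ref 4 -> HIT, frames=[2,4,5] (faults so far: 3)
  step 5: ref 7 -> FAULT, evict 2, frames=[7,4,5] (faults so far: 4)
  step 6: ref 4 -> HIT, frames=[7,4,5] (faults so far: 4)
  step 7: ref 1 -> FAULT, evict 4, frames=[7,1,5] (faults so far: 5)
  step 8: ref 7 -> HIT, frames=[7,1,5] (faults so far: 5)
  step 9: ref 2 -> FAULT, evict 5, frames=[7,1,2] (faults so far: 6)
  step 10: ref 3 -> FAULT, evict 7, frames=[3,1,2] (faults so far: 7)
  step 11: ref 4 -> FAULT, evict 1, frames=[3,4,2] (faults so far: 8)
  step 12: ref 1 -> FAULT, evict 2, frames=[3,4,1] (faults so far: 9)
  step 13: ref 3 -> HIT, frames=[3,4,1] (faults so far: 9)
  step 14: ref 6 -> FAULT, evict 3, frames=[6,4,1] (faults so far: 10)
  step 15: ref 3 -> FAULT, evict 4, frames=[6,3,1] (faults so far: 11)
  FIFO total faults: 11
--- LRU ---
  step 0: ref 2 -> FAULT, frames=[2,-,-] (faults so far: 1)
  step 1: ref 4 -> FAULT, frames=[2,4,-] (faults so far: 2)
  step 2: ref 5 -> FAULT, frames=[2,4,5] (faults so far: 3)
  step 3: ref 5 -> HIT, frames=[2,4,5] (faults so far: 3)
  step 4: ref 4 -> HIT, frames=[2,4,5] (faults so far: 3)
  step 5: ref 7 -> FAULT, evict 2, frames=[7,4,5] (faults so far: 4)
  step 6: ref 4 -> HIT, frames=[7,4,5] (faults so far: 4)
  step 7: ref 1 -> FAULT, evict 5, frames=[7,4,1] (faults so far: 5)
  step 8: ref 7 -> HIT, frames=[7,4,1] (faults so far: 5)
  step 9: ref 2 -> FAULT, evict 4, frames=[7,2,1] (faults so far: 6)
  step 10: ref 3 -> FAULT, evict 1, frames=[7,2,3] (faults so far: 7)
  step 11: ref 4 -> FAULT, evict 7, frames=[4,2,3] (faults so far: 8)
  step 12: ref 1 -> FAULT, evict 2, frames=[4,1,3] (faults so far: 9)
  step 13: ref 3 -> HIT, frames=[4,1,3] (faults so far: 9)
  step 14: ref 6 -> FAULT, evict 4, frames=[6,1,3] (faults so far: 10)
  step 15: ref 3 -> HIT, frames=[6,1,3] (faults so far: 10)
  LRU total faults: 10
--- Optimal ---
  step 0: ref 2 -> FAULT, frames=[2,-,-] (faults so far: 1)
  step 1: ref 4 -> FAULT, frames=[2,4,-] (faults so far: 2)
  step 2: ref 5 -> FAULT, frames=[2,4,5] (faults so far: 3)
  step 3: ref 5 -> HIT, frames=[2,4,5] (faults so far: 3)
  step 4: ref 4 -> HIT, frames=[2,4,5] (faults so far: 3)
  step 5: ref 7 -> FAULT, evict 5, frames=[2,4,7] (faults so far: 4)
  step 6: ref 4 -> HIT, frames=[2,4,7] (faults so far: 4)
  step 7: ref 1 -> FAULT, evict 4, frames=[2,1,7] (faults so far: 5)
  step 8: ref 7 -> HIT, frames=[2,1,7] (faults so far: 5)
  step 9: ref 2 -> HIT, frames=[2,1,7] (faults so far: 5)
  step 10: ref 3 -> FAULT, evict 2, frames=[3,1,7] (faults so far: 6)
  step 11: ref 4 -> FAULT, evict 7, frames=[3,1,4] (faults so far: 7)
  step 12: ref 1 -> HIT, frames=[3,1,4] (faults so far: 7)
  step 13: ref 3 -> HIT, frames=[3,1,4] (faults so far: 7)
  step 14: ref 6 -> FAULT, evict 1, frames=[3,6,4] (faults so far: 8)
  step 15: ref 3 -> HIT, frames=[3,6,4] (faults so far: 8)
  Optimal total faults: 8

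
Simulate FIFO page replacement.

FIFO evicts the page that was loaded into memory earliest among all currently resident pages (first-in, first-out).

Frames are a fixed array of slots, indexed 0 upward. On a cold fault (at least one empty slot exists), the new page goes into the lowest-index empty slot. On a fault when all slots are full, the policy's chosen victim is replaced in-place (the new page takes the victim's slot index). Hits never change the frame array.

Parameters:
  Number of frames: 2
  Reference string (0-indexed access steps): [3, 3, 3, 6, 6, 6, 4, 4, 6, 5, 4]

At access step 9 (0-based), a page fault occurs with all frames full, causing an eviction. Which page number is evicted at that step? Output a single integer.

Answer: 6

Derivation:
Step 0: ref 3 -> FAULT, frames=[3,-]
Step 1: ref 3 -> HIT, frames=[3,-]
Step 2: ref 3 -> HIT, frames=[3,-]
Step 3: ref 6 -> FAULT, frames=[3,6]
Step 4: ref 6 -> HIT, frames=[3,6]
Step 5: ref 6 -> HIT, frames=[3,6]
Step 6: ref 4 -> FAULT, evict 3, frames=[4,6]
Step 7: ref 4 -> HIT, frames=[4,6]
Step 8: ref 6 -> HIT, frames=[4,6]
Step 9: ref 5 -> FAULT, evict 6, frames=[4,5]
At step 9: evicted page 6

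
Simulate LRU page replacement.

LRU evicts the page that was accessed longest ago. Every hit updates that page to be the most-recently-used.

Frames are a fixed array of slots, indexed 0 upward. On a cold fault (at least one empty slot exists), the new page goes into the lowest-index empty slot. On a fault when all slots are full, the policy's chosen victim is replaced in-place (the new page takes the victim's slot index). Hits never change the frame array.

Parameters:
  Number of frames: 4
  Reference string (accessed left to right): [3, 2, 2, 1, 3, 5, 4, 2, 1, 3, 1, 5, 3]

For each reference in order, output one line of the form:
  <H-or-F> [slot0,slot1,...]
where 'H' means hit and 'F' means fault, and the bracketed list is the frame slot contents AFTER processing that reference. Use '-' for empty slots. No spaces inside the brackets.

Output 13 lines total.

F [3,-,-,-]
F [3,2,-,-]
H [3,2,-,-]
F [3,2,1,-]
H [3,2,1,-]
F [3,2,1,5]
F [3,4,1,5]
F [3,4,2,5]
F [1,4,2,5]
F [1,4,2,3]
H [1,4,2,3]
F [1,5,2,3]
H [1,5,2,3]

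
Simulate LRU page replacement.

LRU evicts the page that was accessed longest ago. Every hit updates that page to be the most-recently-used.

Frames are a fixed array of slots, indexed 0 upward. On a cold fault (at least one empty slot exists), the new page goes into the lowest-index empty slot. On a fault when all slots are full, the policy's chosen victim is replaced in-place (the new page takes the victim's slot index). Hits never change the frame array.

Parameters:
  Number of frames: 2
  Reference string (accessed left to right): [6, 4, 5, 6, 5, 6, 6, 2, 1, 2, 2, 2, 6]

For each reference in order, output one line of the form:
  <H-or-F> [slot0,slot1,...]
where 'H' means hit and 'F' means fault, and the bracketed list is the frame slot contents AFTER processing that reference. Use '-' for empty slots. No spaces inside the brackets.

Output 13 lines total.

F [6,-]
F [6,4]
F [5,4]
F [5,6]
H [5,6]
H [5,6]
H [5,6]
F [2,6]
F [2,1]
H [2,1]
H [2,1]
H [2,1]
F [2,6]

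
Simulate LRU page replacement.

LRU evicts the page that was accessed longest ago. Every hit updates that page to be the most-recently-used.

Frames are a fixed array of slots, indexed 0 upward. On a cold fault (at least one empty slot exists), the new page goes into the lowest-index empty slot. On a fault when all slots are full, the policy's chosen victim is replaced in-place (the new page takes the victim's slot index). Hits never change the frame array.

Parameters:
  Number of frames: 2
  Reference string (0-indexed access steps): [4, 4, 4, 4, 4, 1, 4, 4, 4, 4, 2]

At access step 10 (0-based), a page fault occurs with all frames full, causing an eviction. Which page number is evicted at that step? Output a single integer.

Answer: 1

Derivation:
Step 0: ref 4 -> FAULT, frames=[4,-]
Step 1: ref 4 -> HIT, frames=[4,-]
Step 2: ref 4 -> HIT, frames=[4,-]
Step 3: ref 4 -> HIT, frames=[4,-]
Step 4: ref 4 -> HIT, frames=[4,-]
Step 5: ref 1 -> FAULT, frames=[4,1]
Step 6: ref 4 -> HIT, frames=[4,1]
Step 7: ref 4 -> HIT, frames=[4,1]
Step 8: ref 4 -> HIT, frames=[4,1]
Step 9: ref 4 -> HIT, frames=[4,1]
Step 10: ref 2 -> FAULT, evict 1, frames=[4,2]
At step 10: evicted page 1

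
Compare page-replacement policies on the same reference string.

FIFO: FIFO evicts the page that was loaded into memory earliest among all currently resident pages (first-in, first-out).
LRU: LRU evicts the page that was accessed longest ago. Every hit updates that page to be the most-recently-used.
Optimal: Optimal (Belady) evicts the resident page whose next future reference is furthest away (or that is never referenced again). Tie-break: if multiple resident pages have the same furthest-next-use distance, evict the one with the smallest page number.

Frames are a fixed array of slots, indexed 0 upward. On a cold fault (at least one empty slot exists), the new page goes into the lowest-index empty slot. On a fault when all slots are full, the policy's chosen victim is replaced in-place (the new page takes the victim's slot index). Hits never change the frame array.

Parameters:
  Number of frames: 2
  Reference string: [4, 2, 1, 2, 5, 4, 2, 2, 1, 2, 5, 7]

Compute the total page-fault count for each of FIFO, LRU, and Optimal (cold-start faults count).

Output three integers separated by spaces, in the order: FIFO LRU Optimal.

Answer: 9 9 8

Derivation:
--- FIFO ---
  step 0: ref 4 -> FAULT, frames=[4,-] (faults so far: 1)
  step 1: ref 2 -> FAULT, frames=[4,2] (faults so far: 2)
  step 2: ref 1 -> FAULT, evict 4, frames=[1,2] (faults so far: 3)
  step 3: ref 2 -> HIT, frames=[1,2] (faults so far: 3)
  step 4: ref 5 -> FAULT, evict 2, frames=[1,5] (faults so far: 4)
  step 5: ref 4 -> FAULT, evict 1, frames=[4,5] (faults so far: 5)
  step 6: ref 2 -> FAULT, evict 5, frames=[4,2] (faults so far: 6)
  step 7: ref 2 -> HIT, frames=[4,2] (faults so far: 6)
  step 8: ref 1 -> FAULT, evict 4, frames=[1,2] (faults so far: 7)
  step 9: ref 2 -> HIT, frames=[1,2] (faults so far: 7)
  step 10: ref 5 -> FAULT, evict 2, frames=[1,5] (faults so far: 8)
  step 11: ref 7 -> FAULT, evict 1, frames=[7,5] (faults so far: 9)
  FIFO total faults: 9
--- LRU ---
  step 0: ref 4 -> FAULT, frames=[4,-] (faults so far: 1)
  step 1: ref 2 -> FAULT, frames=[4,2] (faults so far: 2)
  step 2: ref 1 -> FAULT, evict 4, frames=[1,2] (faults so far: 3)
  step 3: ref 2 -> HIT, frames=[1,2] (faults so far: 3)
  step 4: ref 5 -> FAULT, evict 1, frames=[5,2] (faults so far: 4)
  step 5: ref 4 -> FAULT, evict 2, frames=[5,4] (faults so far: 5)
  step 6: ref 2 -> FAULT, evict 5, frames=[2,4] (faults so far: 6)
  step 7: ref 2 -> HIT, frames=[2,4] (faults so far: 6)
  step 8: ref 1 -> FAULT, evict 4, frames=[2,1] (faults so far: 7)
  step 9: ref 2 -> HIT, frames=[2,1] (faults so far: 7)
  step 10: ref 5 -> FAULT, evict 1, frames=[2,5] (faults so far: 8)
  step 11: ref 7 -> FAULT, evict 2, frames=[7,5] (faults so far: 9)
  LRU total faults: 9
--- Optimal ---
  step 0: ref 4 -> FAULT, frames=[4,-] (faults so far: 1)
  step 1: ref 2 -> FAULT, frames=[4,2] (faults so far: 2)
  step 2: ref 1 -> FAULT, evict 4, frames=[1,2] (faults so far: 3)
  step 3: ref 2 -> HIT, frames=[1,2] (faults so far: 3)
  step 4: ref 5 -> FAULT, evict 1, frames=[5,2] (faults so far: 4)
  step 5: ref 4 -> FAULT, evict 5, frames=[4,2] (faults so far: 5)
  step 6: ref 2 -> HIT, frames=[4,2] (faults so far: 5)
  step 7: ref 2 -> HIT, frames=[4,2] (faults so far: 5)
  step 8: ref 1 -> FAULT, evict 4, frames=[1,2] (faults so far: 6)
  step 9: ref 2 -> HIT, frames=[1,2] (faults so far: 6)
  step 10: ref 5 -> FAULT, evict 1, frames=[5,2] (faults so far: 7)
  step 11: ref 7 -> FAULT, evict 2, frames=[5,7] (faults so far: 8)
  Optimal total faults: 8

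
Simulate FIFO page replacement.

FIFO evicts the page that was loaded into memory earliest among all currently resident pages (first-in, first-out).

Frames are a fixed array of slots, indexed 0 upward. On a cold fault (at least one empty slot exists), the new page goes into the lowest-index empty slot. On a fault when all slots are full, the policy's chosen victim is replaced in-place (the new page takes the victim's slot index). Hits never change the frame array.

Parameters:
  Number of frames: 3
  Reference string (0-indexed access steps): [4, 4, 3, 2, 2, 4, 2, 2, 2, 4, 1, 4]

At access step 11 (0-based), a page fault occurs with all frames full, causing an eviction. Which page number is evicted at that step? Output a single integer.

Step 0: ref 4 -> FAULT, frames=[4,-,-]
Step 1: ref 4 -> HIT, frames=[4,-,-]
Step 2: ref 3 -> FAULT, frames=[4,3,-]
Step 3: ref 2 -> FAULT, frames=[4,3,2]
Step 4: ref 2 -> HIT, frames=[4,3,2]
Step 5: ref 4 -> HIT, frames=[4,3,2]
Step 6: ref 2 -> HIT, frames=[4,3,2]
Step 7: ref 2 -> HIT, frames=[4,3,2]
Step 8: ref 2 -> HIT, frames=[4,3,2]
Step 9: ref 4 -> HIT, frames=[4,3,2]
Step 10: ref 1 -> FAULT, evict 4, frames=[1,3,2]
Step 11: ref 4 -> FAULT, evict 3, frames=[1,4,2]
At step 11: evicted page 3

Answer: 3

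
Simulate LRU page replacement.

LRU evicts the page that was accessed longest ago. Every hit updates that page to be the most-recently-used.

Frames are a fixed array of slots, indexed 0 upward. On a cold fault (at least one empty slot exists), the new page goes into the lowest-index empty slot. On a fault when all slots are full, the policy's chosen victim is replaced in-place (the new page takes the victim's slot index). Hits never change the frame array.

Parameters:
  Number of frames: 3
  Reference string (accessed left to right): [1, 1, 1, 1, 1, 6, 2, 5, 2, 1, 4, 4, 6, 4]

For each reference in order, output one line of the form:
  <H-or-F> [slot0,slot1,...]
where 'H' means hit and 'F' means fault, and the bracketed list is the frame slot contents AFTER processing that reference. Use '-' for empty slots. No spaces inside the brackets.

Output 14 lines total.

F [1,-,-]
H [1,-,-]
H [1,-,-]
H [1,-,-]
H [1,-,-]
F [1,6,-]
F [1,6,2]
F [5,6,2]
H [5,6,2]
F [5,1,2]
F [4,1,2]
H [4,1,2]
F [4,1,6]
H [4,1,6]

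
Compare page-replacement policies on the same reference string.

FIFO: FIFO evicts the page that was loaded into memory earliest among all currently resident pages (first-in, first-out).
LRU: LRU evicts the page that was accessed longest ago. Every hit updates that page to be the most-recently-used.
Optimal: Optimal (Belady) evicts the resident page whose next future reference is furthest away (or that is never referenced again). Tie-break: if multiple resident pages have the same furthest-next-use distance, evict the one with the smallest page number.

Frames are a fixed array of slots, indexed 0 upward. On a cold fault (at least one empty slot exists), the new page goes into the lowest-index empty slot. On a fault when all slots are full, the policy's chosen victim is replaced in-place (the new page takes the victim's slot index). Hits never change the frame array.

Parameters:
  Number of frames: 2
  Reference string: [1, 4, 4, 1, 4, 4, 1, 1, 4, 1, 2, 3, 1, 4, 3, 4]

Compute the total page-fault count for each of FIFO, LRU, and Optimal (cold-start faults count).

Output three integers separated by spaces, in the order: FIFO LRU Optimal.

Answer: 7 7 5

Derivation:
--- FIFO ---
  step 0: ref 1 -> FAULT, frames=[1,-] (faults so far: 1)
  step 1: ref 4 -> FAULT, frames=[1,4] (faults so far: 2)
  step 2: ref 4 -> HIT, frames=[1,4] (faults so far: 2)
  step 3: ref 1 -> HIT, frames=[1,4] (faults so far: 2)
  step 4: ref 4 -> HIT, frames=[1,4] (faults so far: 2)
  step 5: ref 4 -> HIT, frames=[1,4] (faults so far: 2)
  step 6: ref 1 -> HIT, frames=[1,4] (faults so far: 2)
  step 7: ref 1 -> HIT, frames=[1,4] (faults so far: 2)
  step 8: ref 4 -> HIT, frames=[1,4] (faults so far: 2)
  step 9: ref 1 -> HIT, frames=[1,4] (faults so far: 2)
  step 10: ref 2 -> FAULT, evict 1, frames=[2,4] (faults so far: 3)
  step 11: ref 3 -> FAULT, evict 4, frames=[2,3] (faults so far: 4)
  step 12: ref 1 -> FAULT, evict 2, frames=[1,3] (faults so far: 5)
  step 13: ref 4 -> FAULT, evict 3, frames=[1,4] (faults so far: 6)
  step 14: ref 3 -> FAULT, evict 1, frames=[3,4] (faults so far: 7)
  step 15: ref 4 -> HIT, frames=[3,4] (faults so far: 7)
  FIFO total faults: 7
--- LRU ---
  step 0: ref 1 -> FAULT, frames=[1,-] (faults so far: 1)
  step 1: ref 4 -> FAULT, frames=[1,4] (faults so far: 2)
  step 2: ref 4 -> HIT, frames=[1,4] (faults so far: 2)
  step 3: ref 1 -> HIT, frames=[1,4] (faults so far: 2)
  step 4: ref 4 -> HIT, frames=[1,4] (faults so far: 2)
  step 5: ref 4 -> HIT, frames=[1,4] (faults so far: 2)
  step 6: ref 1 -> HIT, frames=[1,4] (faults so far: 2)
  step 7: ref 1 -> HIT, frames=[1,4] (faults so far: 2)
  step 8: ref 4 -> HIT, frames=[1,4] (faults so far: 2)
  step 9: ref 1 -> HIT, frames=[1,4] (faults so far: 2)
  step 10: ref 2 -> FAULT, evict 4, frames=[1,2] (faults so far: 3)
  step 11: ref 3 -> FAULT, evict 1, frames=[3,2] (faults so far: 4)
  step 12: ref 1 -> FAULT, evict 2, frames=[3,1] (faults so far: 5)
  step 13: ref 4 -> FAULT, evict 3, frames=[4,1] (faults so far: 6)
  step 14: ref 3 -> FAULT, evict 1, frames=[4,3] (faults so far: 7)
  step 15: ref 4 -> HIT, frames=[4,3] (faults so far: 7)
  LRU total faults: 7
--- Optimal ---
  step 0: ref 1 -> FAULT, frames=[1,-] (faults so far: 1)
  step 1: ref 4 -> FAULT, frames=[1,4] (faults so far: 2)
  step 2: ref 4 -> HIT, frames=[1,4] (faults so far: 2)
  step 3: ref 1 -> HIT, frames=[1,4] (faults so far: 2)
  step 4: ref 4 -> HIT, frames=[1,4] (faults so far: 2)
  step 5: ref 4 -> HIT, frames=[1,4] (faults so far: 2)
  step 6: ref 1 -> HIT, frames=[1,4] (faults so far: 2)
  step 7: ref 1 -> HIT, frames=[1,4] (faults so far: 2)
  step 8: ref 4 -> HIT, frames=[1,4] (faults so far: 2)
  step 9: ref 1 -> HIT, frames=[1,4] (faults so far: 2)
  step 10: ref 2 -> FAULT, evict 4, frames=[1,2] (faults so far: 3)
  step 11: ref 3 -> FAULT, evict 2, frames=[1,3] (faults so far: 4)
  step 12: ref 1 -> HIT, frames=[1,3] (faults so far: 4)
  step 13: ref 4 -> FAULT, evict 1, frames=[4,3] (faults so far: 5)
  step 14: ref 3 -> HIT, frames=[4,3] (faults so far: 5)
  step 15: ref 4 -> HIT, frames=[4,3] (faults so far: 5)
  Optimal total faults: 5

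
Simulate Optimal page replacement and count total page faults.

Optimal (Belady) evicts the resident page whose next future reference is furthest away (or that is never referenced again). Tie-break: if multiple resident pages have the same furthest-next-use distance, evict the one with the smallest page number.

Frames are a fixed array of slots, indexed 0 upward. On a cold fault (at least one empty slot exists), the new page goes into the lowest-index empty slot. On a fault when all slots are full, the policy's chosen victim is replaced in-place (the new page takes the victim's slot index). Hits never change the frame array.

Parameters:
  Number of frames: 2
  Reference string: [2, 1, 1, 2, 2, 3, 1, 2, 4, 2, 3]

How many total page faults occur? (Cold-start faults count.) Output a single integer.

Step 0: ref 2 → FAULT, frames=[2,-]
Step 1: ref 1 → FAULT, frames=[2,1]
Step 2: ref 1 → HIT, frames=[2,1]
Step 3: ref 2 → HIT, frames=[2,1]
Step 4: ref 2 → HIT, frames=[2,1]
Step 5: ref 3 → FAULT (evict 2), frames=[3,1]
Step 6: ref 1 → HIT, frames=[3,1]
Step 7: ref 2 → FAULT (evict 1), frames=[3,2]
Step 8: ref 4 → FAULT (evict 3), frames=[4,2]
Step 9: ref 2 → HIT, frames=[4,2]
Step 10: ref 3 → FAULT (evict 2), frames=[4,3]
Total faults: 6

Answer: 6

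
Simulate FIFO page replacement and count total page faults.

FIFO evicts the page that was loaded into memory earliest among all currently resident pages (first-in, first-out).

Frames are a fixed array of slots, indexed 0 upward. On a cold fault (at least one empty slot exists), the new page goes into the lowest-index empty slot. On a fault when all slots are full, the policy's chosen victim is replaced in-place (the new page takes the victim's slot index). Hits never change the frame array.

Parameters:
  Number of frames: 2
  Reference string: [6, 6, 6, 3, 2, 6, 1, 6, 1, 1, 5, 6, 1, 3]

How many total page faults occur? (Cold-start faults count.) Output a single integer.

Answer: 9

Derivation:
Step 0: ref 6 → FAULT, frames=[6,-]
Step 1: ref 6 → HIT, frames=[6,-]
Step 2: ref 6 → HIT, frames=[6,-]
Step 3: ref 3 → FAULT, frames=[6,3]
Step 4: ref 2 → FAULT (evict 6), frames=[2,3]
Step 5: ref 6 → FAULT (evict 3), frames=[2,6]
Step 6: ref 1 → FAULT (evict 2), frames=[1,6]
Step 7: ref 6 → HIT, frames=[1,6]
Step 8: ref 1 → HIT, frames=[1,6]
Step 9: ref 1 → HIT, frames=[1,6]
Step 10: ref 5 → FAULT (evict 6), frames=[1,5]
Step 11: ref 6 → FAULT (evict 1), frames=[6,5]
Step 12: ref 1 → FAULT (evict 5), frames=[6,1]
Step 13: ref 3 → FAULT (evict 6), frames=[3,1]
Total faults: 9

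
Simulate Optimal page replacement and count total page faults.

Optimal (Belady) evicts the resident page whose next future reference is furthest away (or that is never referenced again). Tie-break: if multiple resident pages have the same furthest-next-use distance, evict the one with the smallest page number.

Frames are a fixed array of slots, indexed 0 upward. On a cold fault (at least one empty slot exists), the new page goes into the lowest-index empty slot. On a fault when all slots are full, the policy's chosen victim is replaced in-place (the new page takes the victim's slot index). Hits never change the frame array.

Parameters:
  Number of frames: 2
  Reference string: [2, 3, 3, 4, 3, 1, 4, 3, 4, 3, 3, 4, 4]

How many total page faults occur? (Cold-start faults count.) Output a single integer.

Step 0: ref 2 → FAULT, frames=[2,-]
Step 1: ref 3 → FAULT, frames=[2,3]
Step 2: ref 3 → HIT, frames=[2,3]
Step 3: ref 4 → FAULT (evict 2), frames=[4,3]
Step 4: ref 3 → HIT, frames=[4,3]
Step 5: ref 1 → FAULT (evict 3), frames=[4,1]
Step 6: ref 4 → HIT, frames=[4,1]
Step 7: ref 3 → FAULT (evict 1), frames=[4,3]
Step 8: ref 4 → HIT, frames=[4,3]
Step 9: ref 3 → HIT, frames=[4,3]
Step 10: ref 3 → HIT, frames=[4,3]
Step 11: ref 4 → HIT, frames=[4,3]
Step 12: ref 4 → HIT, frames=[4,3]
Total faults: 5

Answer: 5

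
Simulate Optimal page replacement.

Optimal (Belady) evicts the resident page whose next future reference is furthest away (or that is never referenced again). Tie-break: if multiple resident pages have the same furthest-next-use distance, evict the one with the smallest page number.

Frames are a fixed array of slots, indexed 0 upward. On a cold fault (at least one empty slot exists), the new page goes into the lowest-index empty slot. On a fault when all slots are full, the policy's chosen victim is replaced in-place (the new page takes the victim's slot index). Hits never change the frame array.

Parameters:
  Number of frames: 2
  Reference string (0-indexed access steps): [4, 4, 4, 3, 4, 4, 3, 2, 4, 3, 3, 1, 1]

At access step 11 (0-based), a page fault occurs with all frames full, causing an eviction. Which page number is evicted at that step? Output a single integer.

Step 0: ref 4 -> FAULT, frames=[4,-]
Step 1: ref 4 -> HIT, frames=[4,-]
Step 2: ref 4 -> HIT, frames=[4,-]
Step 3: ref 3 -> FAULT, frames=[4,3]
Step 4: ref 4 -> HIT, frames=[4,3]
Step 5: ref 4 -> HIT, frames=[4,3]
Step 6: ref 3 -> HIT, frames=[4,3]
Step 7: ref 2 -> FAULT, evict 3, frames=[4,2]
Step 8: ref 4 -> HIT, frames=[4,2]
Step 9: ref 3 -> FAULT, evict 2, frames=[4,3]
Step 10: ref 3 -> HIT, frames=[4,3]
Step 11: ref 1 -> FAULT, evict 3, frames=[4,1]
At step 11: evicted page 3

Answer: 3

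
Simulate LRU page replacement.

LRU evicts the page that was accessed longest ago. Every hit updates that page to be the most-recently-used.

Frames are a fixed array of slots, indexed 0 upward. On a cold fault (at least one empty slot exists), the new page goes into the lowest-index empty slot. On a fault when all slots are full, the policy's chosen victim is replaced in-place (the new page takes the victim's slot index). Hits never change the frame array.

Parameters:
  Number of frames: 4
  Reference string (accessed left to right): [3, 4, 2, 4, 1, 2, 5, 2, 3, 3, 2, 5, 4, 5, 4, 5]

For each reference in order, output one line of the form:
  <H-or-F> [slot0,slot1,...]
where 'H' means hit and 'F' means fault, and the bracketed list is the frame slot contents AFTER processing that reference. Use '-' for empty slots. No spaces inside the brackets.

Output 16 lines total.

F [3,-,-,-]
F [3,4,-,-]
F [3,4,2,-]
H [3,4,2,-]
F [3,4,2,1]
H [3,4,2,1]
F [5,4,2,1]
H [5,4,2,1]
F [5,3,2,1]
H [5,3,2,1]
H [5,3,2,1]
H [5,3,2,1]
F [5,3,2,4]
H [5,3,2,4]
H [5,3,2,4]
H [5,3,2,4]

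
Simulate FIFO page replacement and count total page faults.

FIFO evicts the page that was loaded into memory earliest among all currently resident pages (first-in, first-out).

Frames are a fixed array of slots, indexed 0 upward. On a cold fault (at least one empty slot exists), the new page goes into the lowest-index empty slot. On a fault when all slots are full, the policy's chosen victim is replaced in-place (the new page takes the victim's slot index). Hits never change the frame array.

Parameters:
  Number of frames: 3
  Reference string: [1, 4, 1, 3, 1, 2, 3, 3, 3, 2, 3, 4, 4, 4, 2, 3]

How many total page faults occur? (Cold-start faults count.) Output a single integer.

Step 0: ref 1 → FAULT, frames=[1,-,-]
Step 1: ref 4 → FAULT, frames=[1,4,-]
Step 2: ref 1 → HIT, frames=[1,4,-]
Step 3: ref 3 → FAULT, frames=[1,4,3]
Step 4: ref 1 → HIT, frames=[1,4,3]
Step 5: ref 2 → FAULT (evict 1), frames=[2,4,3]
Step 6: ref 3 → HIT, frames=[2,4,3]
Step 7: ref 3 → HIT, frames=[2,4,3]
Step 8: ref 3 → HIT, frames=[2,4,3]
Step 9: ref 2 → HIT, frames=[2,4,3]
Step 10: ref 3 → HIT, frames=[2,4,3]
Step 11: ref 4 → HIT, frames=[2,4,3]
Step 12: ref 4 → HIT, frames=[2,4,3]
Step 13: ref 4 → HIT, frames=[2,4,3]
Step 14: ref 2 → HIT, frames=[2,4,3]
Step 15: ref 3 → HIT, frames=[2,4,3]
Total faults: 4

Answer: 4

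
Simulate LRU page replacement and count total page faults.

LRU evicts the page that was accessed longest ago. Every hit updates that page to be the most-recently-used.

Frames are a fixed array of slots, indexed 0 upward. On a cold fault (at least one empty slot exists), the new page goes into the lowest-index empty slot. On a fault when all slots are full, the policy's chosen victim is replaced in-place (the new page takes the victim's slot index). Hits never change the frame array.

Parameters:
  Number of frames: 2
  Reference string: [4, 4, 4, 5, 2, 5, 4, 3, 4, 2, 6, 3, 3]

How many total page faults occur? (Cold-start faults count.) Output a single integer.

Step 0: ref 4 → FAULT, frames=[4,-]
Step 1: ref 4 → HIT, frames=[4,-]
Step 2: ref 4 → HIT, frames=[4,-]
Step 3: ref 5 → FAULT, frames=[4,5]
Step 4: ref 2 → FAULT (evict 4), frames=[2,5]
Step 5: ref 5 → HIT, frames=[2,5]
Step 6: ref 4 → FAULT (evict 2), frames=[4,5]
Step 7: ref 3 → FAULT (evict 5), frames=[4,3]
Step 8: ref 4 → HIT, frames=[4,3]
Step 9: ref 2 → FAULT (evict 3), frames=[4,2]
Step 10: ref 6 → FAULT (evict 4), frames=[6,2]
Step 11: ref 3 → FAULT (evict 2), frames=[6,3]
Step 12: ref 3 → HIT, frames=[6,3]
Total faults: 8

Answer: 8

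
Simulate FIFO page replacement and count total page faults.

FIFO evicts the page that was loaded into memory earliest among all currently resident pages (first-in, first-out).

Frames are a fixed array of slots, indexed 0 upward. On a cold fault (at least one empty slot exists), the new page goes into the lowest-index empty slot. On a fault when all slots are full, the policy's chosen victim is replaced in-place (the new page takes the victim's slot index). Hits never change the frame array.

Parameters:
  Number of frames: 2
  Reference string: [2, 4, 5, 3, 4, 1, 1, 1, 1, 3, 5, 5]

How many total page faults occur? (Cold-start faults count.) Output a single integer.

Answer: 8

Derivation:
Step 0: ref 2 → FAULT, frames=[2,-]
Step 1: ref 4 → FAULT, frames=[2,4]
Step 2: ref 5 → FAULT (evict 2), frames=[5,4]
Step 3: ref 3 → FAULT (evict 4), frames=[5,3]
Step 4: ref 4 → FAULT (evict 5), frames=[4,3]
Step 5: ref 1 → FAULT (evict 3), frames=[4,1]
Step 6: ref 1 → HIT, frames=[4,1]
Step 7: ref 1 → HIT, frames=[4,1]
Step 8: ref 1 → HIT, frames=[4,1]
Step 9: ref 3 → FAULT (evict 4), frames=[3,1]
Step 10: ref 5 → FAULT (evict 1), frames=[3,5]
Step 11: ref 5 → HIT, frames=[3,5]
Total faults: 8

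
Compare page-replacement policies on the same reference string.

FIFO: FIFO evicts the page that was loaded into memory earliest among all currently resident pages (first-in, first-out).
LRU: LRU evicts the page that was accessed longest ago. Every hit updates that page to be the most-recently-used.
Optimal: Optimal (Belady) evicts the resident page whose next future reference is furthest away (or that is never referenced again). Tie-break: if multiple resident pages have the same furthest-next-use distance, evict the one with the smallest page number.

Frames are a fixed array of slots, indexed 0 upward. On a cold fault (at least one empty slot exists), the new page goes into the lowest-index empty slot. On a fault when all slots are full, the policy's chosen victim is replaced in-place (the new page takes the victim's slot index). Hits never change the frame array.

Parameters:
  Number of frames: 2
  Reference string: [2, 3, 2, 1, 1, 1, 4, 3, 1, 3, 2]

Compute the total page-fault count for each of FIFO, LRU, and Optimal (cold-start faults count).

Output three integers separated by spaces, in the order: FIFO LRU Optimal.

--- FIFO ---
  step 0: ref 2 -> FAULT, frames=[2,-] (faults so far: 1)
  step 1: ref 3 -> FAULT, frames=[2,3] (faults so far: 2)
  step 2: ref 2 -> HIT, frames=[2,3] (faults so far: 2)
  step 3: ref 1 -> FAULT, evict 2, frames=[1,3] (faults so far: 3)
  step 4: ref 1 -> HIT, frames=[1,3] (faults so far: 3)
  step 5: ref 1 -> HIT, frames=[1,3] (faults so far: 3)
  step 6: ref 4 -> FAULT, evict 3, frames=[1,4] (faults so far: 4)
  step 7: ref 3 -> FAULT, evict 1, frames=[3,4] (faults so far: 5)
  step 8: ref 1 -> FAULT, evict 4, frames=[3,1] (faults so far: 6)
  step 9: ref 3 -> HIT, frames=[3,1] (faults so far: 6)
  step 10: ref 2 -> FAULT, evict 3, frames=[2,1] (faults so far: 7)
  FIFO total faults: 7
--- LRU ---
  step 0: ref 2 -> FAULT, frames=[2,-] (faults so far: 1)
  step 1: ref 3 -> FAULT, frames=[2,3] (faults so far: 2)
  step 2: ref 2 -> HIT, frames=[2,3] (faults so far: 2)
  step 3: ref 1 -> FAULT, evict 3, frames=[2,1] (faults so far: 3)
  step 4: ref 1 -> HIT, frames=[2,1] (faults so far: 3)
  step 5: ref 1 -> HIT, frames=[2,1] (faults so far: 3)
  step 6: ref 4 -> FAULT, evict 2, frames=[4,1] (faults so far: 4)
  step 7: ref 3 -> FAULT, evict 1, frames=[4,3] (faults so far: 5)
  step 8: ref 1 -> FAULT, evict 4, frames=[1,3] (faults so far: 6)
  step 9: ref 3 -> HIT, frames=[1,3] (faults so far: 6)
  step 10: ref 2 -> FAULT, evict 1, frames=[2,3] (faults so far: 7)
  LRU total faults: 7
--- Optimal ---
  step 0: ref 2 -> FAULT, frames=[2,-] (faults so far: 1)
  step 1: ref 3 -> FAULT, frames=[2,3] (faults so far: 2)
  step 2: ref 2 -> HIT, frames=[2,3] (faults so far: 2)
  step 3: ref 1 -> FAULT, evict 2, frames=[1,3] (faults so far: 3)
  step 4: ref 1 -> HIT, frames=[1,3] (faults so far: 3)
  step 5: ref 1 -> HIT, frames=[1,3] (faults so far: 3)
  step 6: ref 4 -> FAULT, evict 1, frames=[4,3] (faults so far: 4)
  step 7: ref 3 -> HIT, frames=[4,3] (faults so far: 4)
  step 8: ref 1 -> FAULT, evict 4, frames=[1,3] (faults so far: 5)
  step 9: ref 3 -> HIT, frames=[1,3] (faults so far: 5)
  step 10: ref 2 -> FAULT, evict 1, frames=[2,3] (faults so far: 6)
  Optimal total faults: 6

Answer: 7 7 6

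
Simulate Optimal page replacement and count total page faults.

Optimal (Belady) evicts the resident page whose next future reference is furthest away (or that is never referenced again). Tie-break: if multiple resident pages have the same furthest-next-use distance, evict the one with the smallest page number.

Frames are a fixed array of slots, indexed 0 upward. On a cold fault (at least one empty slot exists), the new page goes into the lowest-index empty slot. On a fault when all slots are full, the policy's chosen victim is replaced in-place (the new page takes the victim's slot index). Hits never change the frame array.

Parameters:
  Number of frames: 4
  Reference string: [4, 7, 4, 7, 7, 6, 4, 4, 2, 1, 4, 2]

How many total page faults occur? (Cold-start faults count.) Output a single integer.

Answer: 5

Derivation:
Step 0: ref 4 → FAULT, frames=[4,-,-,-]
Step 1: ref 7 → FAULT, frames=[4,7,-,-]
Step 2: ref 4 → HIT, frames=[4,7,-,-]
Step 3: ref 7 → HIT, frames=[4,7,-,-]
Step 4: ref 7 → HIT, frames=[4,7,-,-]
Step 5: ref 6 → FAULT, frames=[4,7,6,-]
Step 6: ref 4 → HIT, frames=[4,7,6,-]
Step 7: ref 4 → HIT, frames=[4,7,6,-]
Step 8: ref 2 → FAULT, frames=[4,7,6,2]
Step 9: ref 1 → FAULT (evict 6), frames=[4,7,1,2]
Step 10: ref 4 → HIT, frames=[4,7,1,2]
Step 11: ref 2 → HIT, frames=[4,7,1,2]
Total faults: 5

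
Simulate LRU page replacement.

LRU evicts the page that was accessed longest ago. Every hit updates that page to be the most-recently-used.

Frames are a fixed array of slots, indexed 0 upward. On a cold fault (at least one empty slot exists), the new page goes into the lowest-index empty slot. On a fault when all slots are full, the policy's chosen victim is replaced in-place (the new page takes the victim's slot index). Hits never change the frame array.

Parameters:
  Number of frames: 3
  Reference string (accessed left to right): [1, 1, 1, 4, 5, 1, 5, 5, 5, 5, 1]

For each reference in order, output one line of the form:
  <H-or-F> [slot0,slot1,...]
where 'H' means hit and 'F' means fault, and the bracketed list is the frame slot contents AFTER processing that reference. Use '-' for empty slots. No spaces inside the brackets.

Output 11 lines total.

F [1,-,-]
H [1,-,-]
H [1,-,-]
F [1,4,-]
F [1,4,5]
H [1,4,5]
H [1,4,5]
H [1,4,5]
H [1,4,5]
H [1,4,5]
H [1,4,5]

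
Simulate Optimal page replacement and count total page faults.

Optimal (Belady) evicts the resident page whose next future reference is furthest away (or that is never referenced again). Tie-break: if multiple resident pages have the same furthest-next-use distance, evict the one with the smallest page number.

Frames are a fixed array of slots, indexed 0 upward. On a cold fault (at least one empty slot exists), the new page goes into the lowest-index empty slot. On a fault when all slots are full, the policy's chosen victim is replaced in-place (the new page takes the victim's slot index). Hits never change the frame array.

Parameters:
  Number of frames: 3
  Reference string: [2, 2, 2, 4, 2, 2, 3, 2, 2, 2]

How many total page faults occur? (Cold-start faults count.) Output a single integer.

Step 0: ref 2 → FAULT, frames=[2,-,-]
Step 1: ref 2 → HIT, frames=[2,-,-]
Step 2: ref 2 → HIT, frames=[2,-,-]
Step 3: ref 4 → FAULT, frames=[2,4,-]
Step 4: ref 2 → HIT, frames=[2,4,-]
Step 5: ref 2 → HIT, frames=[2,4,-]
Step 6: ref 3 → FAULT, frames=[2,4,3]
Step 7: ref 2 → HIT, frames=[2,4,3]
Step 8: ref 2 → HIT, frames=[2,4,3]
Step 9: ref 2 → HIT, frames=[2,4,3]
Total faults: 3

Answer: 3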